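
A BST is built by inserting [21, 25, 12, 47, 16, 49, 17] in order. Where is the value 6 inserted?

Starting tree (level order): [21, 12, 25, None, 16, None, 47, None, 17, None, 49]
Insertion path: 21 -> 12
Result: insert 6 as left child of 12
Final tree (level order): [21, 12, 25, 6, 16, None, 47, None, None, None, 17, None, 49]


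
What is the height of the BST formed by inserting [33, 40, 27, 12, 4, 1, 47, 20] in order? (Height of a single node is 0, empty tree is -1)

Insertion order: [33, 40, 27, 12, 4, 1, 47, 20]
Tree (level-order array): [33, 27, 40, 12, None, None, 47, 4, 20, None, None, 1]
Compute height bottom-up (empty subtree = -1):
  height(1) = 1 + max(-1, -1) = 0
  height(4) = 1 + max(0, -1) = 1
  height(20) = 1 + max(-1, -1) = 0
  height(12) = 1 + max(1, 0) = 2
  height(27) = 1 + max(2, -1) = 3
  height(47) = 1 + max(-1, -1) = 0
  height(40) = 1 + max(-1, 0) = 1
  height(33) = 1 + max(3, 1) = 4
Height = 4


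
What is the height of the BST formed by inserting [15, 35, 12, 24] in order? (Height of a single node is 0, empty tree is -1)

Insertion order: [15, 35, 12, 24]
Tree (level-order array): [15, 12, 35, None, None, 24]
Compute height bottom-up (empty subtree = -1):
  height(12) = 1 + max(-1, -1) = 0
  height(24) = 1 + max(-1, -1) = 0
  height(35) = 1 + max(0, -1) = 1
  height(15) = 1 + max(0, 1) = 2
Height = 2


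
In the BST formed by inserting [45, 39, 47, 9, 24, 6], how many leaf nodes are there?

Tree built from: [45, 39, 47, 9, 24, 6]
Tree (level-order array): [45, 39, 47, 9, None, None, None, 6, 24]
Rule: A leaf has 0 children.
Per-node child counts:
  node 45: 2 child(ren)
  node 39: 1 child(ren)
  node 9: 2 child(ren)
  node 6: 0 child(ren)
  node 24: 0 child(ren)
  node 47: 0 child(ren)
Matching nodes: [6, 24, 47]
Count of leaf nodes: 3


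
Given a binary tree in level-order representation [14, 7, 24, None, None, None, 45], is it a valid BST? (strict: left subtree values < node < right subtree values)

Level-order array: [14, 7, 24, None, None, None, 45]
Validate using subtree bounds (lo, hi): at each node, require lo < value < hi,
then recurse left with hi=value and right with lo=value.
Preorder trace (stopping at first violation):
  at node 14 with bounds (-inf, +inf): OK
  at node 7 with bounds (-inf, 14): OK
  at node 24 with bounds (14, +inf): OK
  at node 45 with bounds (24, +inf): OK
No violation found at any node.
Result: Valid BST


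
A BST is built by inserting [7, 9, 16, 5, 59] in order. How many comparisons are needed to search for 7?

Search path for 7: 7
Found: True
Comparisons: 1


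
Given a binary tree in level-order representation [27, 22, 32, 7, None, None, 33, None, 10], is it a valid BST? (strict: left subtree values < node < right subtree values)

Level-order array: [27, 22, 32, 7, None, None, 33, None, 10]
Validate using subtree bounds (lo, hi): at each node, require lo < value < hi,
then recurse left with hi=value and right with lo=value.
Preorder trace (stopping at first violation):
  at node 27 with bounds (-inf, +inf): OK
  at node 22 with bounds (-inf, 27): OK
  at node 7 with bounds (-inf, 22): OK
  at node 10 with bounds (7, 22): OK
  at node 32 with bounds (27, +inf): OK
  at node 33 with bounds (32, +inf): OK
No violation found at any node.
Result: Valid BST


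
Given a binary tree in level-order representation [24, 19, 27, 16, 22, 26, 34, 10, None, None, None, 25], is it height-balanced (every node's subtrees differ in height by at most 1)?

Tree (level-order array): [24, 19, 27, 16, 22, 26, 34, 10, None, None, None, 25]
Definition: a tree is height-balanced if, at every node, |h(left) - h(right)| <= 1 (empty subtree has height -1).
Bottom-up per-node check:
  node 10: h_left=-1, h_right=-1, diff=0 [OK], height=0
  node 16: h_left=0, h_right=-1, diff=1 [OK], height=1
  node 22: h_left=-1, h_right=-1, diff=0 [OK], height=0
  node 19: h_left=1, h_right=0, diff=1 [OK], height=2
  node 25: h_left=-1, h_right=-1, diff=0 [OK], height=0
  node 26: h_left=0, h_right=-1, diff=1 [OK], height=1
  node 34: h_left=-1, h_right=-1, diff=0 [OK], height=0
  node 27: h_left=1, h_right=0, diff=1 [OK], height=2
  node 24: h_left=2, h_right=2, diff=0 [OK], height=3
All nodes satisfy the balance condition.
Result: Balanced


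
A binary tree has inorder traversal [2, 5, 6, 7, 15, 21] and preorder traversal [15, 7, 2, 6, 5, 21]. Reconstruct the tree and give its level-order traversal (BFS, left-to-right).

Inorder:  [2, 5, 6, 7, 15, 21]
Preorder: [15, 7, 2, 6, 5, 21]
Algorithm: preorder visits root first, so consume preorder in order;
for each root, split the current inorder slice at that value into
left-subtree inorder and right-subtree inorder, then recurse.
Recursive splits:
  root=15; inorder splits into left=[2, 5, 6, 7], right=[21]
  root=7; inorder splits into left=[2, 5, 6], right=[]
  root=2; inorder splits into left=[], right=[5, 6]
  root=6; inorder splits into left=[5], right=[]
  root=5; inorder splits into left=[], right=[]
  root=21; inorder splits into left=[], right=[]
Reconstructed level-order: [15, 7, 21, 2, 6, 5]


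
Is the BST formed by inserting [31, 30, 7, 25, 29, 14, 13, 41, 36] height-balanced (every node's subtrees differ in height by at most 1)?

Tree (level-order array): [31, 30, 41, 7, None, 36, None, None, 25, None, None, 14, 29, 13]
Definition: a tree is height-balanced if, at every node, |h(left) - h(right)| <= 1 (empty subtree has height -1).
Bottom-up per-node check:
  node 13: h_left=-1, h_right=-1, diff=0 [OK], height=0
  node 14: h_left=0, h_right=-1, diff=1 [OK], height=1
  node 29: h_left=-1, h_right=-1, diff=0 [OK], height=0
  node 25: h_left=1, h_right=0, diff=1 [OK], height=2
  node 7: h_left=-1, h_right=2, diff=3 [FAIL (|-1-2|=3 > 1)], height=3
  node 30: h_left=3, h_right=-1, diff=4 [FAIL (|3--1|=4 > 1)], height=4
  node 36: h_left=-1, h_right=-1, diff=0 [OK], height=0
  node 41: h_left=0, h_right=-1, diff=1 [OK], height=1
  node 31: h_left=4, h_right=1, diff=3 [FAIL (|4-1|=3 > 1)], height=5
Node 7 violates the condition: |-1 - 2| = 3 > 1.
Result: Not balanced


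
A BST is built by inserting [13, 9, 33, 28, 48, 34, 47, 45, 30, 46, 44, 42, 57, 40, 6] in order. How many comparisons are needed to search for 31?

Search path for 31: 13 -> 33 -> 28 -> 30
Found: False
Comparisons: 4


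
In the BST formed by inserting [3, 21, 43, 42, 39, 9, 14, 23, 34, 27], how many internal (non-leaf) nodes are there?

Tree built from: [3, 21, 43, 42, 39, 9, 14, 23, 34, 27]
Tree (level-order array): [3, None, 21, 9, 43, None, 14, 42, None, None, None, 39, None, 23, None, None, 34, 27]
Rule: An internal node has at least one child.
Per-node child counts:
  node 3: 1 child(ren)
  node 21: 2 child(ren)
  node 9: 1 child(ren)
  node 14: 0 child(ren)
  node 43: 1 child(ren)
  node 42: 1 child(ren)
  node 39: 1 child(ren)
  node 23: 1 child(ren)
  node 34: 1 child(ren)
  node 27: 0 child(ren)
Matching nodes: [3, 21, 9, 43, 42, 39, 23, 34]
Count of internal (non-leaf) nodes: 8


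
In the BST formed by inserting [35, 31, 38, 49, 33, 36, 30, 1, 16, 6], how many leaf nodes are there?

Tree built from: [35, 31, 38, 49, 33, 36, 30, 1, 16, 6]
Tree (level-order array): [35, 31, 38, 30, 33, 36, 49, 1, None, None, None, None, None, None, None, None, 16, 6]
Rule: A leaf has 0 children.
Per-node child counts:
  node 35: 2 child(ren)
  node 31: 2 child(ren)
  node 30: 1 child(ren)
  node 1: 1 child(ren)
  node 16: 1 child(ren)
  node 6: 0 child(ren)
  node 33: 0 child(ren)
  node 38: 2 child(ren)
  node 36: 0 child(ren)
  node 49: 0 child(ren)
Matching nodes: [6, 33, 36, 49]
Count of leaf nodes: 4


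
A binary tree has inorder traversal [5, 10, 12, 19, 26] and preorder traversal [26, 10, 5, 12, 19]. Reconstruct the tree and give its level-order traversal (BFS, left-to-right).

Inorder:  [5, 10, 12, 19, 26]
Preorder: [26, 10, 5, 12, 19]
Algorithm: preorder visits root first, so consume preorder in order;
for each root, split the current inorder slice at that value into
left-subtree inorder and right-subtree inorder, then recurse.
Recursive splits:
  root=26; inorder splits into left=[5, 10, 12, 19], right=[]
  root=10; inorder splits into left=[5], right=[12, 19]
  root=5; inorder splits into left=[], right=[]
  root=12; inorder splits into left=[], right=[19]
  root=19; inorder splits into left=[], right=[]
Reconstructed level-order: [26, 10, 5, 12, 19]


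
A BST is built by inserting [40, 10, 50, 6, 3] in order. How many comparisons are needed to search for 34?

Search path for 34: 40 -> 10
Found: False
Comparisons: 2


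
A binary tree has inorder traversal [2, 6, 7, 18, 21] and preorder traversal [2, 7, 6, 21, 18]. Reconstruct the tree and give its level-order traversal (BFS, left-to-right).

Inorder:  [2, 6, 7, 18, 21]
Preorder: [2, 7, 6, 21, 18]
Algorithm: preorder visits root first, so consume preorder in order;
for each root, split the current inorder slice at that value into
left-subtree inorder and right-subtree inorder, then recurse.
Recursive splits:
  root=2; inorder splits into left=[], right=[6, 7, 18, 21]
  root=7; inorder splits into left=[6], right=[18, 21]
  root=6; inorder splits into left=[], right=[]
  root=21; inorder splits into left=[18], right=[]
  root=18; inorder splits into left=[], right=[]
Reconstructed level-order: [2, 7, 6, 21, 18]


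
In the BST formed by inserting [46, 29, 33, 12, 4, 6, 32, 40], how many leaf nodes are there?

Tree built from: [46, 29, 33, 12, 4, 6, 32, 40]
Tree (level-order array): [46, 29, None, 12, 33, 4, None, 32, 40, None, 6]
Rule: A leaf has 0 children.
Per-node child counts:
  node 46: 1 child(ren)
  node 29: 2 child(ren)
  node 12: 1 child(ren)
  node 4: 1 child(ren)
  node 6: 0 child(ren)
  node 33: 2 child(ren)
  node 32: 0 child(ren)
  node 40: 0 child(ren)
Matching nodes: [6, 32, 40]
Count of leaf nodes: 3


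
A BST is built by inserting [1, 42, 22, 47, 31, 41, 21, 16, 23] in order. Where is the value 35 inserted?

Starting tree (level order): [1, None, 42, 22, 47, 21, 31, None, None, 16, None, 23, 41]
Insertion path: 1 -> 42 -> 22 -> 31 -> 41
Result: insert 35 as left child of 41
Final tree (level order): [1, None, 42, 22, 47, 21, 31, None, None, 16, None, 23, 41, None, None, None, None, 35]


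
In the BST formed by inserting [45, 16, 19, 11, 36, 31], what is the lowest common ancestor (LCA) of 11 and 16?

Tree insertion order: [45, 16, 19, 11, 36, 31]
Tree (level-order array): [45, 16, None, 11, 19, None, None, None, 36, 31]
In a BST, the LCA of p=11, q=16 is the first node v on the
root-to-leaf path with p <= v <= q (go left if both < v, right if both > v).
Walk from root:
  at 45: both 11 and 16 < 45, go left
  at 16: 11 <= 16 <= 16, this is the LCA
LCA = 16


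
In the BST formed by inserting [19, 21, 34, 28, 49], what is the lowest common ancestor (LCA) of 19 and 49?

Tree insertion order: [19, 21, 34, 28, 49]
Tree (level-order array): [19, None, 21, None, 34, 28, 49]
In a BST, the LCA of p=19, q=49 is the first node v on the
root-to-leaf path with p <= v <= q (go left if both < v, right if both > v).
Walk from root:
  at 19: 19 <= 19 <= 49, this is the LCA
LCA = 19


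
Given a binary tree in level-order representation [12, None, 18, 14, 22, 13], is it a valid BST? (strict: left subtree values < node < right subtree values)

Level-order array: [12, None, 18, 14, 22, 13]
Validate using subtree bounds (lo, hi): at each node, require lo < value < hi,
then recurse left with hi=value and right with lo=value.
Preorder trace (stopping at first violation):
  at node 12 with bounds (-inf, +inf): OK
  at node 18 with bounds (12, +inf): OK
  at node 14 with bounds (12, 18): OK
  at node 13 with bounds (12, 14): OK
  at node 22 with bounds (18, +inf): OK
No violation found at any node.
Result: Valid BST


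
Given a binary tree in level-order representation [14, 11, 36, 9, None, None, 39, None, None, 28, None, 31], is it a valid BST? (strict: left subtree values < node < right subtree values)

Level-order array: [14, 11, 36, 9, None, None, 39, None, None, 28, None, 31]
Validate using subtree bounds (lo, hi): at each node, require lo < value < hi,
then recurse left with hi=value and right with lo=value.
Preorder trace (stopping at first violation):
  at node 14 with bounds (-inf, +inf): OK
  at node 11 with bounds (-inf, 14): OK
  at node 9 with bounds (-inf, 11): OK
  at node 36 with bounds (14, +inf): OK
  at node 39 with bounds (36, +inf): OK
  at node 28 with bounds (36, 39): VIOLATION
Node 28 violates its bound: not (36 < 28 < 39).
Result: Not a valid BST


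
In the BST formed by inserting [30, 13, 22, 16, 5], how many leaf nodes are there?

Tree built from: [30, 13, 22, 16, 5]
Tree (level-order array): [30, 13, None, 5, 22, None, None, 16]
Rule: A leaf has 0 children.
Per-node child counts:
  node 30: 1 child(ren)
  node 13: 2 child(ren)
  node 5: 0 child(ren)
  node 22: 1 child(ren)
  node 16: 0 child(ren)
Matching nodes: [5, 16]
Count of leaf nodes: 2


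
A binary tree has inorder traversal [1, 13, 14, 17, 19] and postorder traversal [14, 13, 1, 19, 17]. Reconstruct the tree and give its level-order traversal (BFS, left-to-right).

Inorder:   [1, 13, 14, 17, 19]
Postorder: [14, 13, 1, 19, 17]
Algorithm: postorder visits root last, so walk postorder right-to-left;
each value is the root of the current inorder slice — split it at that
value, recurse on the right subtree first, then the left.
Recursive splits:
  root=17; inorder splits into left=[1, 13, 14], right=[19]
  root=19; inorder splits into left=[], right=[]
  root=1; inorder splits into left=[], right=[13, 14]
  root=13; inorder splits into left=[], right=[14]
  root=14; inorder splits into left=[], right=[]
Reconstructed level-order: [17, 1, 19, 13, 14]


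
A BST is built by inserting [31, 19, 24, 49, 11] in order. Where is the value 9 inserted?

Starting tree (level order): [31, 19, 49, 11, 24]
Insertion path: 31 -> 19 -> 11
Result: insert 9 as left child of 11
Final tree (level order): [31, 19, 49, 11, 24, None, None, 9]


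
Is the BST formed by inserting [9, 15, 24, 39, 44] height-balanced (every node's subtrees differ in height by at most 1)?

Tree (level-order array): [9, None, 15, None, 24, None, 39, None, 44]
Definition: a tree is height-balanced if, at every node, |h(left) - h(right)| <= 1 (empty subtree has height -1).
Bottom-up per-node check:
  node 44: h_left=-1, h_right=-1, diff=0 [OK], height=0
  node 39: h_left=-1, h_right=0, diff=1 [OK], height=1
  node 24: h_left=-1, h_right=1, diff=2 [FAIL (|-1-1|=2 > 1)], height=2
  node 15: h_left=-1, h_right=2, diff=3 [FAIL (|-1-2|=3 > 1)], height=3
  node 9: h_left=-1, h_right=3, diff=4 [FAIL (|-1-3|=4 > 1)], height=4
Node 24 violates the condition: |-1 - 1| = 2 > 1.
Result: Not balanced


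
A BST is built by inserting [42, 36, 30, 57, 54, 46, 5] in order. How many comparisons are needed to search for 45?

Search path for 45: 42 -> 57 -> 54 -> 46
Found: False
Comparisons: 4


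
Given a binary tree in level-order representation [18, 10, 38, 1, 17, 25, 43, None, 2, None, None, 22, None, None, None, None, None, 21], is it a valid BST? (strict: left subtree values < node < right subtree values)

Level-order array: [18, 10, 38, 1, 17, 25, 43, None, 2, None, None, 22, None, None, None, None, None, 21]
Validate using subtree bounds (lo, hi): at each node, require lo < value < hi,
then recurse left with hi=value and right with lo=value.
Preorder trace (stopping at first violation):
  at node 18 with bounds (-inf, +inf): OK
  at node 10 with bounds (-inf, 18): OK
  at node 1 with bounds (-inf, 10): OK
  at node 2 with bounds (1, 10): OK
  at node 17 with bounds (10, 18): OK
  at node 38 with bounds (18, +inf): OK
  at node 25 with bounds (18, 38): OK
  at node 22 with bounds (18, 25): OK
  at node 21 with bounds (18, 22): OK
  at node 43 with bounds (38, +inf): OK
No violation found at any node.
Result: Valid BST


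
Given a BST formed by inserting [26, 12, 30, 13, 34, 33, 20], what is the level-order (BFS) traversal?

Tree insertion order: [26, 12, 30, 13, 34, 33, 20]
Tree (level-order array): [26, 12, 30, None, 13, None, 34, None, 20, 33]
BFS from the root, enqueuing left then right child of each popped node:
  queue [26] -> pop 26, enqueue [12, 30], visited so far: [26]
  queue [12, 30] -> pop 12, enqueue [13], visited so far: [26, 12]
  queue [30, 13] -> pop 30, enqueue [34], visited so far: [26, 12, 30]
  queue [13, 34] -> pop 13, enqueue [20], visited so far: [26, 12, 30, 13]
  queue [34, 20] -> pop 34, enqueue [33], visited so far: [26, 12, 30, 13, 34]
  queue [20, 33] -> pop 20, enqueue [none], visited so far: [26, 12, 30, 13, 34, 20]
  queue [33] -> pop 33, enqueue [none], visited so far: [26, 12, 30, 13, 34, 20, 33]
Result: [26, 12, 30, 13, 34, 20, 33]


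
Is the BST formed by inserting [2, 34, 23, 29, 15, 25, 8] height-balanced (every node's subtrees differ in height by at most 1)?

Tree (level-order array): [2, None, 34, 23, None, 15, 29, 8, None, 25]
Definition: a tree is height-balanced if, at every node, |h(left) - h(right)| <= 1 (empty subtree has height -1).
Bottom-up per-node check:
  node 8: h_left=-1, h_right=-1, diff=0 [OK], height=0
  node 15: h_left=0, h_right=-1, diff=1 [OK], height=1
  node 25: h_left=-1, h_right=-1, diff=0 [OK], height=0
  node 29: h_left=0, h_right=-1, diff=1 [OK], height=1
  node 23: h_left=1, h_right=1, diff=0 [OK], height=2
  node 34: h_left=2, h_right=-1, diff=3 [FAIL (|2--1|=3 > 1)], height=3
  node 2: h_left=-1, h_right=3, diff=4 [FAIL (|-1-3|=4 > 1)], height=4
Node 34 violates the condition: |2 - -1| = 3 > 1.
Result: Not balanced


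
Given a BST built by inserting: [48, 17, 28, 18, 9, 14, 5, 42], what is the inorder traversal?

Tree insertion order: [48, 17, 28, 18, 9, 14, 5, 42]
Tree (level-order array): [48, 17, None, 9, 28, 5, 14, 18, 42]
Inorder traversal: [5, 9, 14, 17, 18, 28, 42, 48]


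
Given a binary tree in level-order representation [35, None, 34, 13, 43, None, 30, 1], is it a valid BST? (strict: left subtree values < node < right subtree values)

Level-order array: [35, None, 34, 13, 43, None, 30, 1]
Validate using subtree bounds (lo, hi): at each node, require lo < value < hi,
then recurse left with hi=value and right with lo=value.
Preorder trace (stopping at first violation):
  at node 35 with bounds (-inf, +inf): OK
  at node 34 with bounds (35, +inf): VIOLATION
Node 34 violates its bound: not (35 < 34 < +inf).
Result: Not a valid BST


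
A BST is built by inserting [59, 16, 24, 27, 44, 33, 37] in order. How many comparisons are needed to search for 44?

Search path for 44: 59 -> 16 -> 24 -> 27 -> 44
Found: True
Comparisons: 5


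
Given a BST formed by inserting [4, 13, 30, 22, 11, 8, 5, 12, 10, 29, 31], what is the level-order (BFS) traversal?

Tree insertion order: [4, 13, 30, 22, 11, 8, 5, 12, 10, 29, 31]
Tree (level-order array): [4, None, 13, 11, 30, 8, 12, 22, 31, 5, 10, None, None, None, 29]
BFS from the root, enqueuing left then right child of each popped node:
  queue [4] -> pop 4, enqueue [13], visited so far: [4]
  queue [13] -> pop 13, enqueue [11, 30], visited so far: [4, 13]
  queue [11, 30] -> pop 11, enqueue [8, 12], visited so far: [4, 13, 11]
  queue [30, 8, 12] -> pop 30, enqueue [22, 31], visited so far: [4, 13, 11, 30]
  queue [8, 12, 22, 31] -> pop 8, enqueue [5, 10], visited so far: [4, 13, 11, 30, 8]
  queue [12, 22, 31, 5, 10] -> pop 12, enqueue [none], visited so far: [4, 13, 11, 30, 8, 12]
  queue [22, 31, 5, 10] -> pop 22, enqueue [29], visited so far: [4, 13, 11, 30, 8, 12, 22]
  queue [31, 5, 10, 29] -> pop 31, enqueue [none], visited so far: [4, 13, 11, 30, 8, 12, 22, 31]
  queue [5, 10, 29] -> pop 5, enqueue [none], visited so far: [4, 13, 11, 30, 8, 12, 22, 31, 5]
  queue [10, 29] -> pop 10, enqueue [none], visited so far: [4, 13, 11, 30, 8, 12, 22, 31, 5, 10]
  queue [29] -> pop 29, enqueue [none], visited so far: [4, 13, 11, 30, 8, 12, 22, 31, 5, 10, 29]
Result: [4, 13, 11, 30, 8, 12, 22, 31, 5, 10, 29]


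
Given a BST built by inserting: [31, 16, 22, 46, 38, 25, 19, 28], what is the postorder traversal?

Tree insertion order: [31, 16, 22, 46, 38, 25, 19, 28]
Tree (level-order array): [31, 16, 46, None, 22, 38, None, 19, 25, None, None, None, None, None, 28]
Postorder traversal: [19, 28, 25, 22, 16, 38, 46, 31]


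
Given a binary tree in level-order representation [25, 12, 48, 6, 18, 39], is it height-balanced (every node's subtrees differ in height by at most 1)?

Tree (level-order array): [25, 12, 48, 6, 18, 39]
Definition: a tree is height-balanced if, at every node, |h(left) - h(right)| <= 1 (empty subtree has height -1).
Bottom-up per-node check:
  node 6: h_left=-1, h_right=-1, diff=0 [OK], height=0
  node 18: h_left=-1, h_right=-1, diff=0 [OK], height=0
  node 12: h_left=0, h_right=0, diff=0 [OK], height=1
  node 39: h_left=-1, h_right=-1, diff=0 [OK], height=0
  node 48: h_left=0, h_right=-1, diff=1 [OK], height=1
  node 25: h_left=1, h_right=1, diff=0 [OK], height=2
All nodes satisfy the balance condition.
Result: Balanced


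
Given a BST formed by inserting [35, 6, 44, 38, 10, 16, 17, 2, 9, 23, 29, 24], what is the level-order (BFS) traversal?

Tree insertion order: [35, 6, 44, 38, 10, 16, 17, 2, 9, 23, 29, 24]
Tree (level-order array): [35, 6, 44, 2, 10, 38, None, None, None, 9, 16, None, None, None, None, None, 17, None, 23, None, 29, 24]
BFS from the root, enqueuing left then right child of each popped node:
  queue [35] -> pop 35, enqueue [6, 44], visited so far: [35]
  queue [6, 44] -> pop 6, enqueue [2, 10], visited so far: [35, 6]
  queue [44, 2, 10] -> pop 44, enqueue [38], visited so far: [35, 6, 44]
  queue [2, 10, 38] -> pop 2, enqueue [none], visited so far: [35, 6, 44, 2]
  queue [10, 38] -> pop 10, enqueue [9, 16], visited so far: [35, 6, 44, 2, 10]
  queue [38, 9, 16] -> pop 38, enqueue [none], visited so far: [35, 6, 44, 2, 10, 38]
  queue [9, 16] -> pop 9, enqueue [none], visited so far: [35, 6, 44, 2, 10, 38, 9]
  queue [16] -> pop 16, enqueue [17], visited so far: [35, 6, 44, 2, 10, 38, 9, 16]
  queue [17] -> pop 17, enqueue [23], visited so far: [35, 6, 44, 2, 10, 38, 9, 16, 17]
  queue [23] -> pop 23, enqueue [29], visited so far: [35, 6, 44, 2, 10, 38, 9, 16, 17, 23]
  queue [29] -> pop 29, enqueue [24], visited so far: [35, 6, 44, 2, 10, 38, 9, 16, 17, 23, 29]
  queue [24] -> pop 24, enqueue [none], visited so far: [35, 6, 44, 2, 10, 38, 9, 16, 17, 23, 29, 24]
Result: [35, 6, 44, 2, 10, 38, 9, 16, 17, 23, 29, 24]


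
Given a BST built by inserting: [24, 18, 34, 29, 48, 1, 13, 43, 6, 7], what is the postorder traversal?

Tree insertion order: [24, 18, 34, 29, 48, 1, 13, 43, 6, 7]
Tree (level-order array): [24, 18, 34, 1, None, 29, 48, None, 13, None, None, 43, None, 6, None, None, None, None, 7]
Postorder traversal: [7, 6, 13, 1, 18, 29, 43, 48, 34, 24]


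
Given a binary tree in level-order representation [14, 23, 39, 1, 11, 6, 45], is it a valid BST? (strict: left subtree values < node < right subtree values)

Level-order array: [14, 23, 39, 1, 11, 6, 45]
Validate using subtree bounds (lo, hi): at each node, require lo < value < hi,
then recurse left with hi=value and right with lo=value.
Preorder trace (stopping at first violation):
  at node 14 with bounds (-inf, +inf): OK
  at node 23 with bounds (-inf, 14): VIOLATION
Node 23 violates its bound: not (-inf < 23 < 14).
Result: Not a valid BST


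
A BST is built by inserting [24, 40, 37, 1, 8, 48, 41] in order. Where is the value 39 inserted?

Starting tree (level order): [24, 1, 40, None, 8, 37, 48, None, None, None, None, 41]
Insertion path: 24 -> 40 -> 37
Result: insert 39 as right child of 37
Final tree (level order): [24, 1, 40, None, 8, 37, 48, None, None, None, 39, 41]


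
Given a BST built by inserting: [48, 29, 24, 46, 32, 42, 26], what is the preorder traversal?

Tree insertion order: [48, 29, 24, 46, 32, 42, 26]
Tree (level-order array): [48, 29, None, 24, 46, None, 26, 32, None, None, None, None, 42]
Preorder traversal: [48, 29, 24, 26, 46, 32, 42]


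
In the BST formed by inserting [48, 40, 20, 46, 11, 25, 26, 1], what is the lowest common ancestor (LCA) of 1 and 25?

Tree insertion order: [48, 40, 20, 46, 11, 25, 26, 1]
Tree (level-order array): [48, 40, None, 20, 46, 11, 25, None, None, 1, None, None, 26]
In a BST, the LCA of p=1, q=25 is the first node v on the
root-to-leaf path with p <= v <= q (go left if both < v, right if both > v).
Walk from root:
  at 48: both 1 and 25 < 48, go left
  at 40: both 1 and 25 < 40, go left
  at 20: 1 <= 20 <= 25, this is the LCA
LCA = 20


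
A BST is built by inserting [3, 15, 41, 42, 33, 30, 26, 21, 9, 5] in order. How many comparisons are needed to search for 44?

Search path for 44: 3 -> 15 -> 41 -> 42
Found: False
Comparisons: 4


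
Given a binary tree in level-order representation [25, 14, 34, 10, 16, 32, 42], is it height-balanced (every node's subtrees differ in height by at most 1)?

Tree (level-order array): [25, 14, 34, 10, 16, 32, 42]
Definition: a tree is height-balanced if, at every node, |h(left) - h(right)| <= 1 (empty subtree has height -1).
Bottom-up per-node check:
  node 10: h_left=-1, h_right=-1, diff=0 [OK], height=0
  node 16: h_left=-1, h_right=-1, diff=0 [OK], height=0
  node 14: h_left=0, h_right=0, diff=0 [OK], height=1
  node 32: h_left=-1, h_right=-1, diff=0 [OK], height=0
  node 42: h_left=-1, h_right=-1, diff=0 [OK], height=0
  node 34: h_left=0, h_right=0, diff=0 [OK], height=1
  node 25: h_left=1, h_right=1, diff=0 [OK], height=2
All nodes satisfy the balance condition.
Result: Balanced


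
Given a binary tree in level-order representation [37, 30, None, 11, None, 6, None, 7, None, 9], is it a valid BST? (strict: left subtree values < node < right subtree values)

Level-order array: [37, 30, None, 11, None, 6, None, 7, None, 9]
Validate using subtree bounds (lo, hi): at each node, require lo < value < hi,
then recurse left with hi=value and right with lo=value.
Preorder trace (stopping at first violation):
  at node 37 with bounds (-inf, +inf): OK
  at node 30 with bounds (-inf, 37): OK
  at node 11 with bounds (-inf, 30): OK
  at node 6 with bounds (-inf, 11): OK
  at node 7 with bounds (-inf, 6): VIOLATION
Node 7 violates its bound: not (-inf < 7 < 6).
Result: Not a valid BST


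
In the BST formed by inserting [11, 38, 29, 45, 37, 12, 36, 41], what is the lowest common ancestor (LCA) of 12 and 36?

Tree insertion order: [11, 38, 29, 45, 37, 12, 36, 41]
Tree (level-order array): [11, None, 38, 29, 45, 12, 37, 41, None, None, None, 36]
In a BST, the LCA of p=12, q=36 is the first node v on the
root-to-leaf path with p <= v <= q (go left if both < v, right if both > v).
Walk from root:
  at 11: both 12 and 36 > 11, go right
  at 38: both 12 and 36 < 38, go left
  at 29: 12 <= 29 <= 36, this is the LCA
LCA = 29


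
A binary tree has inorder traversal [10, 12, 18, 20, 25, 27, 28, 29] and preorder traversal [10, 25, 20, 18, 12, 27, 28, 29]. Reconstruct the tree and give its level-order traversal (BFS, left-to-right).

Inorder:  [10, 12, 18, 20, 25, 27, 28, 29]
Preorder: [10, 25, 20, 18, 12, 27, 28, 29]
Algorithm: preorder visits root first, so consume preorder in order;
for each root, split the current inorder slice at that value into
left-subtree inorder and right-subtree inorder, then recurse.
Recursive splits:
  root=10; inorder splits into left=[], right=[12, 18, 20, 25, 27, 28, 29]
  root=25; inorder splits into left=[12, 18, 20], right=[27, 28, 29]
  root=20; inorder splits into left=[12, 18], right=[]
  root=18; inorder splits into left=[12], right=[]
  root=12; inorder splits into left=[], right=[]
  root=27; inorder splits into left=[], right=[28, 29]
  root=28; inorder splits into left=[], right=[29]
  root=29; inorder splits into left=[], right=[]
Reconstructed level-order: [10, 25, 20, 27, 18, 28, 12, 29]


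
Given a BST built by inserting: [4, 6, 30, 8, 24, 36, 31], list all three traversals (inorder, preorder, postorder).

Tree insertion order: [4, 6, 30, 8, 24, 36, 31]
Tree (level-order array): [4, None, 6, None, 30, 8, 36, None, 24, 31]
Inorder (L, root, R): [4, 6, 8, 24, 30, 31, 36]
Preorder (root, L, R): [4, 6, 30, 8, 24, 36, 31]
Postorder (L, R, root): [24, 8, 31, 36, 30, 6, 4]


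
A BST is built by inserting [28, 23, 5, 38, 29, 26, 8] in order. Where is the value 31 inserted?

Starting tree (level order): [28, 23, 38, 5, 26, 29, None, None, 8]
Insertion path: 28 -> 38 -> 29
Result: insert 31 as right child of 29
Final tree (level order): [28, 23, 38, 5, 26, 29, None, None, 8, None, None, None, 31]


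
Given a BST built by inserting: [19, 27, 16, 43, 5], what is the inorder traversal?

Tree insertion order: [19, 27, 16, 43, 5]
Tree (level-order array): [19, 16, 27, 5, None, None, 43]
Inorder traversal: [5, 16, 19, 27, 43]


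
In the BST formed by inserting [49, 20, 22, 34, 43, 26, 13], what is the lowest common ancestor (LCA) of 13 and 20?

Tree insertion order: [49, 20, 22, 34, 43, 26, 13]
Tree (level-order array): [49, 20, None, 13, 22, None, None, None, 34, 26, 43]
In a BST, the LCA of p=13, q=20 is the first node v on the
root-to-leaf path with p <= v <= q (go left if both < v, right if both > v).
Walk from root:
  at 49: both 13 and 20 < 49, go left
  at 20: 13 <= 20 <= 20, this is the LCA
LCA = 20


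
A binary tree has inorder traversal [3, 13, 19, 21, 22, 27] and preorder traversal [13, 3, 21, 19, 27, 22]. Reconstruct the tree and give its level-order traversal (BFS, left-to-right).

Inorder:  [3, 13, 19, 21, 22, 27]
Preorder: [13, 3, 21, 19, 27, 22]
Algorithm: preorder visits root first, so consume preorder in order;
for each root, split the current inorder slice at that value into
left-subtree inorder and right-subtree inorder, then recurse.
Recursive splits:
  root=13; inorder splits into left=[3], right=[19, 21, 22, 27]
  root=3; inorder splits into left=[], right=[]
  root=21; inorder splits into left=[19], right=[22, 27]
  root=19; inorder splits into left=[], right=[]
  root=27; inorder splits into left=[22], right=[]
  root=22; inorder splits into left=[], right=[]
Reconstructed level-order: [13, 3, 21, 19, 27, 22]


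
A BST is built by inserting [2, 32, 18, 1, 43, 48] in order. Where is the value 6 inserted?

Starting tree (level order): [2, 1, 32, None, None, 18, 43, None, None, None, 48]
Insertion path: 2 -> 32 -> 18
Result: insert 6 as left child of 18
Final tree (level order): [2, 1, 32, None, None, 18, 43, 6, None, None, 48]


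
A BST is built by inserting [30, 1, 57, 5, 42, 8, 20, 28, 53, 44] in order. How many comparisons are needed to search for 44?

Search path for 44: 30 -> 57 -> 42 -> 53 -> 44
Found: True
Comparisons: 5


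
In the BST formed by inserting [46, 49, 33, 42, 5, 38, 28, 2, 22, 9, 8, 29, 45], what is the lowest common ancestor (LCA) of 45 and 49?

Tree insertion order: [46, 49, 33, 42, 5, 38, 28, 2, 22, 9, 8, 29, 45]
Tree (level-order array): [46, 33, 49, 5, 42, None, None, 2, 28, 38, 45, None, None, 22, 29, None, None, None, None, 9, None, None, None, 8]
In a BST, the LCA of p=45, q=49 is the first node v on the
root-to-leaf path with p <= v <= q (go left if both < v, right if both > v).
Walk from root:
  at 46: 45 <= 46 <= 49, this is the LCA
LCA = 46


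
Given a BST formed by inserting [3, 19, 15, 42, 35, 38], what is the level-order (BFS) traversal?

Tree insertion order: [3, 19, 15, 42, 35, 38]
Tree (level-order array): [3, None, 19, 15, 42, None, None, 35, None, None, 38]
BFS from the root, enqueuing left then right child of each popped node:
  queue [3] -> pop 3, enqueue [19], visited so far: [3]
  queue [19] -> pop 19, enqueue [15, 42], visited so far: [3, 19]
  queue [15, 42] -> pop 15, enqueue [none], visited so far: [3, 19, 15]
  queue [42] -> pop 42, enqueue [35], visited so far: [3, 19, 15, 42]
  queue [35] -> pop 35, enqueue [38], visited so far: [3, 19, 15, 42, 35]
  queue [38] -> pop 38, enqueue [none], visited so far: [3, 19, 15, 42, 35, 38]
Result: [3, 19, 15, 42, 35, 38]


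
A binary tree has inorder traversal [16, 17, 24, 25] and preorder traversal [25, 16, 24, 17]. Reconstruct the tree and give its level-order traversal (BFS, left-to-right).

Inorder:  [16, 17, 24, 25]
Preorder: [25, 16, 24, 17]
Algorithm: preorder visits root first, so consume preorder in order;
for each root, split the current inorder slice at that value into
left-subtree inorder and right-subtree inorder, then recurse.
Recursive splits:
  root=25; inorder splits into left=[16, 17, 24], right=[]
  root=16; inorder splits into left=[], right=[17, 24]
  root=24; inorder splits into left=[17], right=[]
  root=17; inorder splits into left=[], right=[]
Reconstructed level-order: [25, 16, 24, 17]


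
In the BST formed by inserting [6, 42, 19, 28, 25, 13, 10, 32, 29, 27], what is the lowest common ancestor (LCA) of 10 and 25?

Tree insertion order: [6, 42, 19, 28, 25, 13, 10, 32, 29, 27]
Tree (level-order array): [6, None, 42, 19, None, 13, 28, 10, None, 25, 32, None, None, None, 27, 29]
In a BST, the LCA of p=10, q=25 is the first node v on the
root-to-leaf path with p <= v <= q (go left if both < v, right if both > v).
Walk from root:
  at 6: both 10 and 25 > 6, go right
  at 42: both 10 and 25 < 42, go left
  at 19: 10 <= 19 <= 25, this is the LCA
LCA = 19


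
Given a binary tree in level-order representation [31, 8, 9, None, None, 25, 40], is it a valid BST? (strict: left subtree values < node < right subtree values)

Level-order array: [31, 8, 9, None, None, 25, 40]
Validate using subtree bounds (lo, hi): at each node, require lo < value < hi,
then recurse left with hi=value and right with lo=value.
Preorder trace (stopping at first violation):
  at node 31 with bounds (-inf, +inf): OK
  at node 8 with bounds (-inf, 31): OK
  at node 9 with bounds (31, +inf): VIOLATION
Node 9 violates its bound: not (31 < 9 < +inf).
Result: Not a valid BST


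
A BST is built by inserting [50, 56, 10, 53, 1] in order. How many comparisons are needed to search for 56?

Search path for 56: 50 -> 56
Found: True
Comparisons: 2


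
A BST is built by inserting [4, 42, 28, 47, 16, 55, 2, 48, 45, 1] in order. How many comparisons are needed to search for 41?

Search path for 41: 4 -> 42 -> 28
Found: False
Comparisons: 3


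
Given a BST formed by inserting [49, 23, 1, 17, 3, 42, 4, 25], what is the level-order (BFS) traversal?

Tree insertion order: [49, 23, 1, 17, 3, 42, 4, 25]
Tree (level-order array): [49, 23, None, 1, 42, None, 17, 25, None, 3, None, None, None, None, 4]
BFS from the root, enqueuing left then right child of each popped node:
  queue [49] -> pop 49, enqueue [23], visited so far: [49]
  queue [23] -> pop 23, enqueue [1, 42], visited so far: [49, 23]
  queue [1, 42] -> pop 1, enqueue [17], visited so far: [49, 23, 1]
  queue [42, 17] -> pop 42, enqueue [25], visited so far: [49, 23, 1, 42]
  queue [17, 25] -> pop 17, enqueue [3], visited so far: [49, 23, 1, 42, 17]
  queue [25, 3] -> pop 25, enqueue [none], visited so far: [49, 23, 1, 42, 17, 25]
  queue [3] -> pop 3, enqueue [4], visited so far: [49, 23, 1, 42, 17, 25, 3]
  queue [4] -> pop 4, enqueue [none], visited so far: [49, 23, 1, 42, 17, 25, 3, 4]
Result: [49, 23, 1, 42, 17, 25, 3, 4]


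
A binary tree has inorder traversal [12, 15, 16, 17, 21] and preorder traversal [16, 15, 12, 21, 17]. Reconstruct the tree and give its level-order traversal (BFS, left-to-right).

Inorder:  [12, 15, 16, 17, 21]
Preorder: [16, 15, 12, 21, 17]
Algorithm: preorder visits root first, so consume preorder in order;
for each root, split the current inorder slice at that value into
left-subtree inorder and right-subtree inorder, then recurse.
Recursive splits:
  root=16; inorder splits into left=[12, 15], right=[17, 21]
  root=15; inorder splits into left=[12], right=[]
  root=12; inorder splits into left=[], right=[]
  root=21; inorder splits into left=[17], right=[]
  root=17; inorder splits into left=[], right=[]
Reconstructed level-order: [16, 15, 21, 12, 17]


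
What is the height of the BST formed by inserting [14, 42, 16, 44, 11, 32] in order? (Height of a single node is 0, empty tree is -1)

Insertion order: [14, 42, 16, 44, 11, 32]
Tree (level-order array): [14, 11, 42, None, None, 16, 44, None, 32]
Compute height bottom-up (empty subtree = -1):
  height(11) = 1 + max(-1, -1) = 0
  height(32) = 1 + max(-1, -1) = 0
  height(16) = 1 + max(-1, 0) = 1
  height(44) = 1 + max(-1, -1) = 0
  height(42) = 1 + max(1, 0) = 2
  height(14) = 1 + max(0, 2) = 3
Height = 3


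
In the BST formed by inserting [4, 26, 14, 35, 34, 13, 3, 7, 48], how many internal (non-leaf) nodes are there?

Tree built from: [4, 26, 14, 35, 34, 13, 3, 7, 48]
Tree (level-order array): [4, 3, 26, None, None, 14, 35, 13, None, 34, 48, 7]
Rule: An internal node has at least one child.
Per-node child counts:
  node 4: 2 child(ren)
  node 3: 0 child(ren)
  node 26: 2 child(ren)
  node 14: 1 child(ren)
  node 13: 1 child(ren)
  node 7: 0 child(ren)
  node 35: 2 child(ren)
  node 34: 0 child(ren)
  node 48: 0 child(ren)
Matching nodes: [4, 26, 14, 13, 35]
Count of internal (non-leaf) nodes: 5


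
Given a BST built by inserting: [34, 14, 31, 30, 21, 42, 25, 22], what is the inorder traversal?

Tree insertion order: [34, 14, 31, 30, 21, 42, 25, 22]
Tree (level-order array): [34, 14, 42, None, 31, None, None, 30, None, 21, None, None, 25, 22]
Inorder traversal: [14, 21, 22, 25, 30, 31, 34, 42]


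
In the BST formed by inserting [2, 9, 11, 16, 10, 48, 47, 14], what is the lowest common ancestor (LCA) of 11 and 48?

Tree insertion order: [2, 9, 11, 16, 10, 48, 47, 14]
Tree (level-order array): [2, None, 9, None, 11, 10, 16, None, None, 14, 48, None, None, 47]
In a BST, the LCA of p=11, q=48 is the first node v on the
root-to-leaf path with p <= v <= q (go left if both < v, right if both > v).
Walk from root:
  at 2: both 11 and 48 > 2, go right
  at 9: both 11 and 48 > 9, go right
  at 11: 11 <= 11 <= 48, this is the LCA
LCA = 11


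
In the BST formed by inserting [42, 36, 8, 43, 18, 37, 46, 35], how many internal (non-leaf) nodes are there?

Tree built from: [42, 36, 8, 43, 18, 37, 46, 35]
Tree (level-order array): [42, 36, 43, 8, 37, None, 46, None, 18, None, None, None, None, None, 35]
Rule: An internal node has at least one child.
Per-node child counts:
  node 42: 2 child(ren)
  node 36: 2 child(ren)
  node 8: 1 child(ren)
  node 18: 1 child(ren)
  node 35: 0 child(ren)
  node 37: 0 child(ren)
  node 43: 1 child(ren)
  node 46: 0 child(ren)
Matching nodes: [42, 36, 8, 18, 43]
Count of internal (non-leaf) nodes: 5


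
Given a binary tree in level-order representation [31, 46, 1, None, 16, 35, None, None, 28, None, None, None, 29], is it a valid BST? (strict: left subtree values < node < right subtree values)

Level-order array: [31, 46, 1, None, 16, 35, None, None, 28, None, None, None, 29]
Validate using subtree bounds (lo, hi): at each node, require lo < value < hi,
then recurse left with hi=value and right with lo=value.
Preorder trace (stopping at first violation):
  at node 31 with bounds (-inf, +inf): OK
  at node 46 with bounds (-inf, 31): VIOLATION
Node 46 violates its bound: not (-inf < 46 < 31).
Result: Not a valid BST


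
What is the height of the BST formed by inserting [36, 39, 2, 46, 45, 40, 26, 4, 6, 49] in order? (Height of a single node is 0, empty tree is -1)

Insertion order: [36, 39, 2, 46, 45, 40, 26, 4, 6, 49]
Tree (level-order array): [36, 2, 39, None, 26, None, 46, 4, None, 45, 49, None, 6, 40]
Compute height bottom-up (empty subtree = -1):
  height(6) = 1 + max(-1, -1) = 0
  height(4) = 1 + max(-1, 0) = 1
  height(26) = 1 + max(1, -1) = 2
  height(2) = 1 + max(-1, 2) = 3
  height(40) = 1 + max(-1, -1) = 0
  height(45) = 1 + max(0, -1) = 1
  height(49) = 1 + max(-1, -1) = 0
  height(46) = 1 + max(1, 0) = 2
  height(39) = 1 + max(-1, 2) = 3
  height(36) = 1 + max(3, 3) = 4
Height = 4


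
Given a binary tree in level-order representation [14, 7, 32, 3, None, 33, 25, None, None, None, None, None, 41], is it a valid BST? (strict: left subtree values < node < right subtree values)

Level-order array: [14, 7, 32, 3, None, 33, 25, None, None, None, None, None, 41]
Validate using subtree bounds (lo, hi): at each node, require lo < value < hi,
then recurse left with hi=value and right with lo=value.
Preorder trace (stopping at first violation):
  at node 14 with bounds (-inf, +inf): OK
  at node 7 with bounds (-inf, 14): OK
  at node 3 with bounds (-inf, 7): OK
  at node 32 with bounds (14, +inf): OK
  at node 33 with bounds (14, 32): VIOLATION
Node 33 violates its bound: not (14 < 33 < 32).
Result: Not a valid BST
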